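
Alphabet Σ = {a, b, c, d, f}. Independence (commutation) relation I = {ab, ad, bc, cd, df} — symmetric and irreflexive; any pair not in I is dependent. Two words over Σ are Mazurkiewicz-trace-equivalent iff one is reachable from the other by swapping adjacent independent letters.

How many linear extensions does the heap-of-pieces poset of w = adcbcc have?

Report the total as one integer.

drop 0:a onto floor
drop 1:d onto floor
drop 2:c onto {0:a}
drop 3:b onto {1:d}
drop 4:c onto {2:c}
drop 5:c onto {4:c}
ground layer = {0:a, 1:d}
drop-orders for the pieces not yet dropped (sum over which currently-grounded one goes next):
  1 to go: {3} 1  {5} 1
  2 to go: {1,3} 1  {3,5} 2  {4,5} 1
  3 to go: {1,3,5} 3  {2,4,5} 1  {3,4,5} 3
  4 to go: {0,2,4,5} 1  {1,3,4,5} 6  {2,3,4,5} 4
  if 0:a drops first: 10 orders
  if 1:d drops first: 5 orders
heap linearizations: 15

15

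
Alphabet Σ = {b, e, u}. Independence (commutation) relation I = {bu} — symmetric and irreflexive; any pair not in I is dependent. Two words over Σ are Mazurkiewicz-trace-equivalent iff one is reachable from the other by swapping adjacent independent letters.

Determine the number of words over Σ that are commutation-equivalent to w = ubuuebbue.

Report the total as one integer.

drop 0:u onto floor
drop 1:b onto floor
drop 2:u onto {0:u}
drop 3:u onto {2:u}
drop 4:e onto {1:b, 3:u}
drop 5:b onto {4:e}
drop 6:b onto {5:b}
drop 7:u onto {4:e}
drop 8:e onto {6:b, 7:u}
ground layer = {0:u, 1:b}
drop-orders for the pieces not yet dropped (sum over which currently-grounded one goes next):
  1 to go: {8} 1
  2 to go: {6,8} 1  {7,8} 1
  3 to go: {5,6,8} 1  {6,7,8} 2
  4 to go: {5,6,7,8} 3
  5 to go: {4,5,6,7,8} 3
  6 to go: {1,4,5,6,7,8} 3  {3,4,5,6,7,8} 3
  7 to go: {1,3,4,5,6,7,8} 6  {2,3,4,5,6,7,8} 3
  if 0:u drops first: 9 orders
  if 1:b drops first: 3 orders
heap linearizations: 12

12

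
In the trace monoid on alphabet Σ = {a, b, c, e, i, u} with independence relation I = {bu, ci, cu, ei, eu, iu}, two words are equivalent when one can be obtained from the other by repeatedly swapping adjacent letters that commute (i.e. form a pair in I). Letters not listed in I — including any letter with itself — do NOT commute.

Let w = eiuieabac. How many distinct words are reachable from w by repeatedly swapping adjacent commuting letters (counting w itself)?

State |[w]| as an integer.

#0=e has no predecessor
#1=i has no predecessor
#2=u has no predecessor
#3=i depends on [1:i]
#4=e depends on [0:e]
#5=a depends on [2:u, 3:i, 4:e]
#6=b depends on [5:a]
#7=a depends on [6:b]
#8=c depends on [7:a]
sources: [0:e, 1:i, 2:u]
N(rest) = Σ N(rest − s) over sources s of rest; N(one piece) = 1:
  size 1 → [8]=1
  size 2 → [7,8]=1
  size 3 → [6,7,8]=1
  size 4 → [5,6,7,8]=1
  size 5 → [2,5,6,7,8]=1  [3,5,6,7,8]=1  [4,5,6,7,8]=1
  size 6 → [0,4,5,6,7,8]=1  [1,3,5,6,7,8]=1  [2,3,5,6,7,8]=2  [2,4,5,6,7,8]=2  [3,4,5,6,7,8]=2
  size 7 → [0,2,4,5,6,7,8]=3  [0,3,4,5,6,7,8]=3  [1,2,3,5,6,7,8]=3  [1,3,4,5,6,7,8]=3  [2,3,4,5,6,7,8]=6
  first=0(e) contributes 12
  first=1(i) contributes 12
  first=2(u) contributes 6
|[w]| = 30

30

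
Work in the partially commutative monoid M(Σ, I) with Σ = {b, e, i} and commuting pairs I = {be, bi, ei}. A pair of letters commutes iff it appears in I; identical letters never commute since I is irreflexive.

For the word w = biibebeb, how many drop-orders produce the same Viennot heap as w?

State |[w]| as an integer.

420

0(b) covers ∅
1(i) covers ∅
2(i) covers 1:i
3(b) covers 0:b
4(e) covers ∅
5(b) covers 3:b
6(e) covers 4:e
7(b) covers 5:b
floor of heap: 0:b, 1:i, 4:e
completions by unplaced set U, small U first (add the entries for U minus each lowest piece of U):
  |U|=1: {2}:1  {6}:1  {7}:1
  |U|=2: {1,2}:1  {2,6}:2  {2,7}:2  {4,6}:1  {5,7}:1  {6,7}:2
  |U|=3: {1,2,6}:3  {1,2,7}:3  {2,4,6}:3  {2,5,7}:3  {2,6,7}:6  {3,5,7}:1  {4,6,7}:3  {5,6,7}:3
  |U|=4: {0,3,5,7}:1  {1,2,4,6}:6  {1,2,5,7}:6  {1,2,6,7}:12  {2,3,5,7}:4  {2,4,6,7}:12  {2,5,6,7}:12  {3,5,6,7}:4  {4,5,6,7}:6
  |U|=5: {0,2,3,5,7}:5  {0,3,5,6,7}:5  {1,2,3,5,7}:10  {1,2,4,6,7}:30  {1,2,5,6,7}:30  {2,3,5,6,7}:20  {2,4,5,6,7}:30  {3,4,5,6,7}:10
  |U|=6: {0,1,2,3,5,7}:15  {0,2,3,5,6,7}:30  {0,3,4,5,6,7}:15  {1,2,3,5,6,7}:60  {1,2,4,5,6,7}:90  {2,3,4,5,6,7}:60
  start at 0(b): 210
  start at 1(i): 105
  start at 4(e): 105
sum over floor = 420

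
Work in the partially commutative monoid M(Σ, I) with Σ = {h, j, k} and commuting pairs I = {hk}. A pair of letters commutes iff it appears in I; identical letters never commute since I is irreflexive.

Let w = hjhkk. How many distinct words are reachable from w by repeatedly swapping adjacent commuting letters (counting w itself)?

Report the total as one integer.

0(h) covers ∅
1(j) covers 0:h
2(h) covers 1:j
3(k) covers 1:j
4(k) covers 3:k
floor of heap: 0:h
completions by unplaced set U, small U first (add the entries for U minus each lowest piece of U):
  |U|=1: {2}:1  {4}:1
  |U|=2: {2,4}:2  {3,4}:1
  |U|=3: {2,3,4}:3
  start at 0(h): 3

3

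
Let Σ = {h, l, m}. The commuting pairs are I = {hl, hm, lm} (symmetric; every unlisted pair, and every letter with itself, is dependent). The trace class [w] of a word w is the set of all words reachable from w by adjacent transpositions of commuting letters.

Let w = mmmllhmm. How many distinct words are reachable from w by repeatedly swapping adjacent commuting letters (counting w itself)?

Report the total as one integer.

168

0(m) covers ∅
1(m) covers 0:m
2(m) covers 1:m
3(l) covers ∅
4(l) covers 3:l
5(h) covers ∅
6(m) covers 2:m
7(m) covers 6:m
floor of heap: 0:m, 3:l, 5:h
completions by unplaced set U, small U first (add the entries for U minus each lowest piece of U):
  |U|=1: {4}:1  {5}:1  {7}:1
  |U|=2: {3,4}:1  {4,5}:2  {4,7}:2  {5,7}:2  {6,7}:1
  |U|=3: {2,6,7}:1  {3,4,5}:3  {3,4,7}:3  {4,5,7}:6  {4,6,7}:3  {5,6,7}:3
  |U|=4: {1,2,6,7}:1  {2,4,6,7}:4  {2,5,6,7}:4  {3,4,5,7}:12  {3,4,6,7}:6  {4,5,6,7}:12
  |U|=5: {0,1,2,6,7}:1  {1,2,4,6,7}:5  {1,2,5,6,7}:5  {2,3,4,6,7}:10  {2,4,5,6,7}:20  {3,4,5,6,7}:30
  |U|=6: {0,1,2,4,6,7}:6  {0,1,2,5,6,7}:6  {1,2,3,4,6,7}:15  {1,2,4,5,6,7}:30  {2,3,4,5,6,7}:60
  start at 0(m): 105
  start at 3(l): 42
  start at 5(h): 21
sum over floor = 168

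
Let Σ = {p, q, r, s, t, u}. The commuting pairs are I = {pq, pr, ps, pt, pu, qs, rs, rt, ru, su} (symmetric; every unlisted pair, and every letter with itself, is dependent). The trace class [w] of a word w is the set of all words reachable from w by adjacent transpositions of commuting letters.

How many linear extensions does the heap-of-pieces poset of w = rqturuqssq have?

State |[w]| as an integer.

78

#0=r has no predecessor
#1=q depends on [0:r]
#2=t depends on [1:q]
#3=u depends on [2:t]
#4=r depends on [1:q]
#5=u depends on [3:u]
#6=q depends on [4:r, 5:u]
#7=s depends on [2:t]
#8=s depends on [7:s]
#9=q depends on [6:q]
sources: [0:r]
N(rest) = Σ N(rest − s) over sources s of rest; N(one piece) = 1:
  size 1 → [8]=1  [9]=1
  size 2 → [6,9]=1  [7,8]=1  [8,9]=2
  size 3 → [4,6,9]=1  [5,6,9]=1  [6,8,9]=3  [7,8,9]=3
  size 4 → [3,5,6,9]=1  [4,5,6,9]=2  [4,6,8,9]=4  [5,6,8,9]=4  [6,7,8,9]=6
  size 5 → [3,4,5,6,9]=3  [3,5,6,8,9]=5  [4,5,6,8,9]=10  [4,6,7,8,9]=10  [5,6,7,8,9]=10
  size 6 → [3,4,5,6,8,9]=18  [3,5,6,7,8,9]=15  [4,5,6,7,8,9]=30
  size 7 → [2,3,5,6,7,8,9]=15  [3,4,5,6,7,8,9]=63
  size 8 → [2,3,4,5,6,7,8,9]=78
  first=0(r) contributes 78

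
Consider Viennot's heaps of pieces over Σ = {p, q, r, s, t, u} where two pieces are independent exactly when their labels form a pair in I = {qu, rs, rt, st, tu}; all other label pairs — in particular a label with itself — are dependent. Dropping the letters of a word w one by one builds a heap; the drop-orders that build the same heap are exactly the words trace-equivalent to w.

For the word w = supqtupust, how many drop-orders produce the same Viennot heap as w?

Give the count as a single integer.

piece 0:s — minimal
piece 1:u rests on {0:s}
piece 2:p rests on {1:u}
piece 3:q rests on {2:p}
piece 4:t rests on {3:q}
piece 5:u rests on {2:p}
piece 6:p rests on {4:t, 5:u}
piece 7:u rests on {6:p}
piece 8:s rests on {7:u}
piece 9:t rests on {6:p}
minimal pieces: {0:s}
ways to finish when only these pieces remain (= sum over removing one remaining piece with nothing left below it):
  1 left: {8}→1  {9}→1
  2 left: {7,8}→1  {8,9}→2
  3 left: {7,8,9}→3
  4 left: {6,7,8,9}→3
  5 left: {4,6,7,8,9}→3  {5,6,7,8,9}→3
  6 left: {3,4,6,7,8,9}→3  {4,5,6,7,8,9}→6
  7 left: {3,4,5,6,7,8,9}→9
  8 left: {2,3,4,5,6,7,8,9}→9
  placing 0:s first → 9 extensions

9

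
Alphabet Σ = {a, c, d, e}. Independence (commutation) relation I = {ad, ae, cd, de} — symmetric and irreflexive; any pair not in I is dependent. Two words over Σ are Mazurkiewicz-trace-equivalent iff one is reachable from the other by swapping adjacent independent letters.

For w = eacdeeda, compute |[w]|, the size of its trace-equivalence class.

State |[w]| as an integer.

drop 0:e onto floor
drop 1:a onto floor
drop 2:c onto {0:e, 1:a}
drop 3:d onto floor
drop 4:e onto {2:c}
drop 5:e onto {4:e}
drop 6:d onto {3:d}
drop 7:a onto {2:c}
ground layer = {0:e, 1:a, 3:d}
drop-orders for the pieces not yet dropped (sum over which currently-grounded one goes next):
  1 to go: {5} 1  {6} 1  {7} 1
  2 to go: {3,6} 1  {4,5} 1  {5,6} 2  {5,7} 2  {6,7} 2
  3 to go: {3,5,6} 3  {3,6,7} 3  {4,5,6} 3  {4,5,7} 3  {5,6,7} 6
  4 to go: {2,4,5,7} 3  {3,4,5,6} 6  {3,5,6,7} 12  {4,5,6,7} 12
  5 to go: {0,2,4,5,7} 3  {1,2,4,5,7} 3  {2,4,5,6,7} 15  {3,4,5,6,7} 30
  6 to go: {0,1,2,4,5,7} 6  {0,2,4,5,6,7} 18  {1,2,4,5,6,7} 18  {2,3,4,5,6,7} 45
  if 0:e drops first: 63 orders
  if 1:a drops first: 63 orders
  if 3:d drops first: 42 orders
heap linearizations: 168

168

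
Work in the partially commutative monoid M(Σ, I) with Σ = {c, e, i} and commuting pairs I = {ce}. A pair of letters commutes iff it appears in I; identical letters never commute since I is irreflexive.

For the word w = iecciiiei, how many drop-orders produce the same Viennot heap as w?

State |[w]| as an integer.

piece 0:i — minimal
piece 1:e rests on {0:i}
piece 2:c rests on {0:i}
piece 3:c rests on {2:c}
piece 4:i rests on {1:e, 3:c}
piece 5:i rests on {4:i}
piece 6:i rests on {5:i}
piece 7:e rests on {6:i}
piece 8:i rests on {7:e}
minimal pieces: {0:i}
ways to finish when only these pieces remain (= sum over removing one remaining piece with nothing left below it):
  1 left: {8}→1
  2 left: {7,8}→1
  3 left: {6,7,8}→1
  4 left: {5,6,7,8}→1
  5 left: {4,5,6,7,8}→1
  6 left: {1,4,5,6,7,8}→1  {3,4,5,6,7,8}→1
  7 left: {1,3,4,5,6,7,8}→2  {2,3,4,5,6,7,8}→1
  placing 0:i first → 3 extensions

3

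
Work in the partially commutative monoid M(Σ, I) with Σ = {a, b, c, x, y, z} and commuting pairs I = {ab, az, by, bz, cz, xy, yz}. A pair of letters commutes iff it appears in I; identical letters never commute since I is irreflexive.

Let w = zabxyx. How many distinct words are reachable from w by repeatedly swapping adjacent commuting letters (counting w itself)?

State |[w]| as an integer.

piece 0:z — minimal
piece 1:a — minimal
piece 2:b — minimal
piece 3:x rests on {0:z, 1:a, 2:b}
piece 4:y rests on {1:a}
piece 5:x rests on {3:x}
minimal pieces: {0:z, 1:a, 2:b}
ways to finish when only these pieces remain (= sum over removing one remaining piece with nothing left below it):
  1 left: {4}→1  {5}→1
  2 left: {3,5}→1  {4,5}→2
  3 left: {0,3,5}→1  {2,3,5}→1  {3,4,5}→3
  4 left: {0,2,3,5}→2  {0,3,4,5}→4  {1,3,4,5}→3  {2,3,4,5}→4
  placing 0:z first → 7 extensions
  placing 1:a first → 10 extensions
  placing 2:b first → 7 extensions
total linear extensions = 24

24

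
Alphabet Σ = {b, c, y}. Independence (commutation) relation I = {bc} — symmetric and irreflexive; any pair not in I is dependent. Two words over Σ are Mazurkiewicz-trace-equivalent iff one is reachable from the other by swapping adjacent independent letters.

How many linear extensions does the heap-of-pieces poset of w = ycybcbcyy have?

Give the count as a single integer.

#0=y has no predecessor
#1=c depends on [0:y]
#2=y depends on [1:c]
#3=b depends on [2:y]
#4=c depends on [2:y]
#5=b depends on [3:b]
#6=c depends on [4:c]
#7=y depends on [5:b, 6:c]
#8=y depends on [7:y]
sources: [0:y]
N(rest) = Σ N(rest − s) over sources s of rest; N(one piece) = 1:
  size 1 → [8]=1
  size 2 → [7,8]=1
  size 3 → [5,7,8]=1  [6,7,8]=1
  size 4 → [3,5,7,8]=1  [4,6,7,8]=1  [5,6,7,8]=2
  size 5 → [3,5,6,7,8]=3  [4,5,6,7,8]=3
  size 6 → [3,4,5,6,7,8]=6
  size 7 → [2,3,4,5,6,7,8]=6
  first=0(y) contributes 6

6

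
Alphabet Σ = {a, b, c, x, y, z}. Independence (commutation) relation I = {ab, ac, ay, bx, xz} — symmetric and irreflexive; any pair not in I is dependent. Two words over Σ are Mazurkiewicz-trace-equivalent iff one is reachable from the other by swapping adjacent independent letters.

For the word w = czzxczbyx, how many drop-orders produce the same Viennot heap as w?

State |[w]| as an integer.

0(c) covers ∅
1(z) covers 0:c
2(z) covers 1:z
3(x) covers 0:c
4(c) covers 2:z, 3:x
5(z) covers 4:c
6(b) covers 5:z
7(y) covers 6:b
8(x) covers 7:y
floor of heap: 0:c
completions by unplaced set U, small U first (add the entries for U minus each lowest piece of U):
  |U|=1: {8}:1
  |U|=2: {7,8}:1
  |U|=3: {6,7,8}:1
  |U|=4: {5,6,7,8}:1
  |U|=5: {4,5,6,7,8}:1
  |U|=6: {2,4,5,6,7,8}:1  {3,4,5,6,7,8}:1
  |U|=7: {1,2,4,5,6,7,8}:1  {2,3,4,5,6,7,8}:2
  start at 0(c): 3

3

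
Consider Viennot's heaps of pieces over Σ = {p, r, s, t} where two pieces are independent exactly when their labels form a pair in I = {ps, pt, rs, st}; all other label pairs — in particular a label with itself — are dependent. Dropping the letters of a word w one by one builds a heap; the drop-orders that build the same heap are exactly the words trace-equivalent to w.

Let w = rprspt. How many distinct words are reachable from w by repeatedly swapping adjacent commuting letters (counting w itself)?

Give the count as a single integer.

12

drop 0:r onto floor
drop 1:p onto {0:r}
drop 2:r onto {1:p}
drop 3:s onto floor
drop 4:p onto {2:r}
drop 5:t onto {2:r}
ground layer = {0:r, 3:s}
drop-orders for the pieces not yet dropped (sum over which currently-grounded one goes next):
  1 to go: {3} 1  {4} 1  {5} 1
  2 to go: {3,4} 2  {3,5} 2  {4,5} 2
  3 to go: {2,4,5} 2  {3,4,5} 6
  4 to go: {1,2,4,5} 2  {2,3,4,5} 8
  if 0:r drops first: 10 orders
  if 3:s drops first: 2 orders
heap linearizations: 12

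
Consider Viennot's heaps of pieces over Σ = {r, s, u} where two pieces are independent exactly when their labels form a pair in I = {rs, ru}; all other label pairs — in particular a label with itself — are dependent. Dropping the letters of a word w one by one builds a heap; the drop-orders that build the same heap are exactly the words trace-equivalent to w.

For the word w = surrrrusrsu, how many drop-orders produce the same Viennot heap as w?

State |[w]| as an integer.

462

#0=s has no predecessor
#1=u depends on [0:s]
#2=r has no predecessor
#3=r depends on [2:r]
#4=r depends on [3:r]
#5=r depends on [4:r]
#6=u depends on [1:u]
#7=s depends on [6:u]
#8=r depends on [5:r]
#9=s depends on [7:s]
#10=u depends on [9:s]
sources: [0:s, 2:r]
N(rest) = Σ N(rest − s) over sources s of rest; N(one piece) = 1:
  size 1 → [8]=1  [10]=1
  size 2 → [5,8]=1  [8,10]=2  [9,10]=1
  size 3 → [4,5,8]=1  [5,8,10]=3  [7,9,10]=1  [8,9,10]=3
  size 4 → [3,4,5,8]=1  [4,5,8,10]=4  [5,8,9,10]=6  [6,7,9,10]=1  [7,8,9,10]=4
  size 5 → [1,6,7,9,10]=1  [2,3,4,5,8]=1  [3,4,5,8,10]=5  [4,5,8,9,10]=10  [5,7,8,9,10]=10  [6,7,8,9,10]=5
  size 6 → [0,1,6,7,9,10]=1  [1,6,7,8,9,10]=6  [2,3,4,5,8,10]=6  [3,4,5,8,9,10]=15  [4,5,7,8,9,10]=20  [5,6,7,8,9,10]=15
  size 7 → [0,1,6,7,8,9,10]=7  [1,5,6,7,8,9,10]=21  [2,3,4,5,8,9,10]=21  [3,4,5,7,8,9,10]=35  [4,5,6,7,8,9,10]=35
  size 8 → [0,1,5,6,7,8,9,10]=28  [1,4,5,6,7,8,9,10]=56  [2,3,4,5,7,8,9,10]=56  [3,4,5,6,7,8,9,10]=70
  size 9 → [0,1,4,5,6,7,8,9,10]=84  [1,3,4,5,6,7,8,9,10]=126  [2,3,4,5,6,7,8,9,10]=126
  first=0(s) contributes 252
  first=2(r) contributes 210
|[w]| = 462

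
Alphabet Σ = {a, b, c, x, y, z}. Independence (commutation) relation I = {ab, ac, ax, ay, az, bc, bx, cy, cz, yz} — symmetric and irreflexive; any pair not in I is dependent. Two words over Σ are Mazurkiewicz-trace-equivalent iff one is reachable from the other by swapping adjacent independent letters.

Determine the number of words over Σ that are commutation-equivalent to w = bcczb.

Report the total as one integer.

piece 0:b — minimal
piece 1:c — minimal
piece 2:c rests on {1:c}
piece 3:z rests on {0:b}
piece 4:b rests on {3:z}
minimal pieces: {0:b, 1:c}
ways to finish when only these pieces remain (= sum over removing one remaining piece with nothing left below it):
  1 left: {2}→1  {4}→1
  2 left: {1,2}→1  {2,4}→2  {3,4}→1
  3 left: {0,3,4}→1  {1,2,4}→3  {2,3,4}→3
  placing 0:b first → 6 extensions
  placing 1:c first → 4 extensions
total linear extensions = 10

10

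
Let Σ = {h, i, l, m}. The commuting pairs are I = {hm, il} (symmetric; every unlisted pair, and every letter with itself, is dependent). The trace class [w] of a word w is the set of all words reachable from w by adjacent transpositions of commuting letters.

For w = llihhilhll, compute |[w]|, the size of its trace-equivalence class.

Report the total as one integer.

6

#0=l has no predecessor
#1=l depends on [0:l]
#2=i has no predecessor
#3=h depends on [1:l, 2:i]
#4=h depends on [3:h]
#5=i depends on [4:h]
#6=l depends on [4:h]
#7=h depends on [5:i, 6:l]
#8=l depends on [7:h]
#9=l depends on [8:l]
sources: [0:l, 2:i]
N(rest) = Σ N(rest − s) over sources s of rest; N(one piece) = 1:
  size 1 → [9]=1
  size 2 → [8,9]=1
  size 3 → [7,8,9]=1
  size 4 → [5,7,8,9]=1  [6,7,8,9]=1
  size 5 → [5,6,7,8,9]=2
  size 6 → [4,5,6,7,8,9]=2
  size 7 → [3,4,5,6,7,8,9]=2
  size 8 → [1,3,4,5,6,7,8,9]=2  [2,3,4,5,6,7,8,9]=2
  first=0(l) contributes 4
  first=2(i) contributes 2
|[w]| = 6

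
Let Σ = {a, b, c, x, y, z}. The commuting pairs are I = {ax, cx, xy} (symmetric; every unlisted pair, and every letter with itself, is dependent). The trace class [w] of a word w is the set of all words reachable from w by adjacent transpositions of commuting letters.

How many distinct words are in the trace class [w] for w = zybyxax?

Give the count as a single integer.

6

0(z) covers ∅
1(y) covers 0:z
2(b) covers 1:y
3(y) covers 2:b
4(x) covers 2:b
5(a) covers 3:y
6(x) covers 4:x
floor of heap: 0:z
completions by unplaced set U, small U first (add the entries for U minus each lowest piece of U):
  |U|=1: {5}:1  {6}:1
  |U|=2: {3,5}:1  {4,6}:1  {5,6}:2
  |U|=3: {3,5,6}:3  {4,5,6}:3
  |U|=4: {3,4,5,6}:6
  |U|=5: {2,3,4,5,6}:6
  start at 0(z): 6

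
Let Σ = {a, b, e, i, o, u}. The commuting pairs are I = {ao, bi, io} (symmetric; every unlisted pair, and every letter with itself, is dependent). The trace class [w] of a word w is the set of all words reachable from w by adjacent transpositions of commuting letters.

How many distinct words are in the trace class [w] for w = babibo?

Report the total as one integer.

4

piece 0:b — minimal
piece 1:a rests on {0:b}
piece 2:b rests on {1:a}
piece 3:i rests on {1:a}
piece 4:b rests on {2:b}
piece 5:o rests on {4:b}
minimal pieces: {0:b}
ways to finish when only these pieces remain (= sum over removing one remaining piece with nothing left below it):
  1 left: {3}→1  {5}→1
  2 left: {3,5}→2  {4,5}→1
  3 left: {2,4,5}→1  {3,4,5}→3
  4 left: {2,3,4,5}→4
  placing 0:b first → 4 extensions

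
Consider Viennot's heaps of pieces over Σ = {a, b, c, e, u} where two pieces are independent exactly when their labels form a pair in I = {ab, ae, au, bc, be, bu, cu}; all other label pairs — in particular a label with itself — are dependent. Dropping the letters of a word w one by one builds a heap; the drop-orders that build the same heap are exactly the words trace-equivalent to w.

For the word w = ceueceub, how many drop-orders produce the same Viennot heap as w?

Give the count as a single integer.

0(c) covers ∅
1(e) covers 0:c
2(u) covers 1:e
3(e) covers 2:u
4(c) covers 3:e
5(e) covers 4:c
6(u) covers 5:e
7(b) covers ∅
floor of heap: 0:c, 7:b
completions by unplaced set U, small U first (add the entries for U minus each lowest piece of U):
  |U|=1: {6}:1  {7}:1
  |U|=2: {5,6}:1  {6,7}:2
  |U|=3: {4,5,6}:1  {5,6,7}:3
  |U|=4: {3,4,5,6}:1  {4,5,6,7}:4
  |U|=5: {2,3,4,5,6}:1  {3,4,5,6,7}:5
  |U|=6: {1,2,3,4,5,6}:1  {2,3,4,5,6,7}:6
  start at 0(c): 7
  start at 7(b): 1
sum over floor = 8

8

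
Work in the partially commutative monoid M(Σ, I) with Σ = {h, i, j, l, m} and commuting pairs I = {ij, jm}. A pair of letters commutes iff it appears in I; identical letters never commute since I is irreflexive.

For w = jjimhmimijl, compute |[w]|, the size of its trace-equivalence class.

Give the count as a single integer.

30

drop 0:j onto floor
drop 1:j onto {0:j}
drop 2:i onto floor
drop 3:m onto {2:i}
drop 4:h onto {1:j, 3:m}
drop 5:m onto {4:h}
drop 6:i onto {5:m}
drop 7:m onto {6:i}
drop 8:i onto {7:m}
drop 9:j onto {4:h}
drop 10:l onto {8:i, 9:j}
ground layer = {0:j, 2:i}
drop-orders for the pieces not yet dropped (sum over which currently-grounded one goes next):
  1 to go: {10} 1
  2 to go: {8,10} 1  {9,10} 1
  3 to go: {7,8,10} 1  {8,9,10} 2
  4 to go: {6,7,8,10} 1  {7,8,9,10} 3
  5 to go: {5,6,7,8,10} 1  {6,7,8,9,10} 4
  6 to go: {5,6,7,8,9,10} 5
  7 to go: {4,5,6,7,8,9,10} 5
  8 to go: {1,4,5,6,7,8,9,10} 5  {3,4,5,6,7,8,9,10} 5
  9 to go: {0,1,4,5,6,7,8,9,10} 5  {1,3,4,5,6,7,8,9,10} 10  {2,3,4,5,6,7,8,9,10} 5
  if 0:j drops first: 15 orders
  if 2:i drops first: 15 orders
heap linearizations: 30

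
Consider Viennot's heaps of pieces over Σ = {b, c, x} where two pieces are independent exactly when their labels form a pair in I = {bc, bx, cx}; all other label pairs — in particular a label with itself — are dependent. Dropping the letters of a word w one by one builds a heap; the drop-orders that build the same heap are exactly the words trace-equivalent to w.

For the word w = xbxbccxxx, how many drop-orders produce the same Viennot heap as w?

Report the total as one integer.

756

0(x) covers ∅
1(b) covers ∅
2(x) covers 0:x
3(b) covers 1:b
4(c) covers ∅
5(c) covers 4:c
6(x) covers 2:x
7(x) covers 6:x
8(x) covers 7:x
floor of heap: 0:x, 1:b, 4:c
completions by unplaced set U, small U first (add the entries for U minus each lowest piece of U):
  |U|=1: {3}:1  {5}:1  {8}:1
  |U|=2: {1,3}:1  {3,5}:2  {3,8}:2  {4,5}:1  {5,8}:2  {7,8}:1
  |U|=3: {1,3,5}:3  {1,3,8}:3  {3,4,5}:3  {3,5,8}:6  {3,7,8}:3  {4,5,8}:3  {5,7,8}:3  {6,7,8}:1
  |U|=4: {1,3,4,5}:6  {1,3,5,8}:12  {1,3,7,8}:6  {2,6,7,8}:1  {3,4,5,8}:12  {3,5,7,8}:12  {3,6,7,8}:4  {4,5,7,8}:6  {5,6,7,8}:4
  |U|=5: {0,2,6,7,8}:1  {1,3,4,5,8}:30  {1,3,5,7,8}:30  {1,3,6,7,8}:10  {2,3,6,7,8}:5  {2,5,6,7,8}:5  {3,4,5,7,8}:30  {3,5,6,7,8}:20  {4,5,6,7,8}:10
  |U|=6: {0,2,3,6,7,8}:6  {0,2,5,6,7,8}:6  {1,2,3,6,7,8}:15  {1,3,4,5,7,8}:90  {1,3,5,6,7,8}:60  {2,3,5,6,7,8}:30  {2,4,5,6,7,8}:15  {3,4,5,6,7,8}:60
  |U|=7: {0,1,2,3,6,7,8}:21  {0,2,3,5,6,7,8}:42  {0,2,4,5,6,7,8}:21  {1,2,3,5,6,7,8}:105  {1,3,4,5,6,7,8}:210  {2,3,4,5,6,7,8}:105
  start at 0(x): 420
  start at 1(b): 168
  start at 4(c): 168
sum over floor = 756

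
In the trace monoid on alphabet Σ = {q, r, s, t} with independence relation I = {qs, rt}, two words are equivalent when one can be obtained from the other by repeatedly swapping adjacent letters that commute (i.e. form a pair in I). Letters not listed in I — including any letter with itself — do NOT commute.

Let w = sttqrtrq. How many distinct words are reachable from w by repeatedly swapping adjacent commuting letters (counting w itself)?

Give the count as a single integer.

piece 0:s — minimal
piece 1:t rests on {0:s}
piece 2:t rests on {1:t}
piece 3:q rests on {2:t}
piece 4:r rests on {3:q}
piece 5:t rests on {3:q}
piece 6:r rests on {4:r}
piece 7:q rests on {5:t, 6:r}
minimal pieces: {0:s}
ways to finish when only these pieces remain (= sum over removing one remaining piece with nothing left below it):
  1 left: {7}→1
  2 left: {5,7}→1  {6,7}→1
  3 left: {4,6,7}→1  {5,6,7}→2
  4 left: {4,5,6,7}→3
  5 left: {3,4,5,6,7}→3
  6 left: {2,3,4,5,6,7}→3
  placing 0:s first → 3 extensions

3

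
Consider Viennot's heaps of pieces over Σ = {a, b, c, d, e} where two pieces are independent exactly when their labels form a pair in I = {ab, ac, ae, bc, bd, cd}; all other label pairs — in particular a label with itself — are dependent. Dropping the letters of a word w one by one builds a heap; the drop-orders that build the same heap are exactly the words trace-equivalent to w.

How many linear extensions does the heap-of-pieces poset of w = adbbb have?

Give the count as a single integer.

10

drop 0:a onto floor
drop 1:d onto {0:a}
drop 2:b onto floor
drop 3:b onto {2:b}
drop 4:b onto {3:b}
ground layer = {0:a, 2:b}
drop-orders for the pieces not yet dropped (sum over which currently-grounded one goes next):
  1 to go: {1} 1  {4} 1
  2 to go: {0,1} 1  {1,4} 2  {3,4} 1
  3 to go: {0,1,4} 3  {1,3,4} 3  {2,3,4} 1
  if 0:a drops first: 4 orders
  if 2:b drops first: 6 orders
heap linearizations: 10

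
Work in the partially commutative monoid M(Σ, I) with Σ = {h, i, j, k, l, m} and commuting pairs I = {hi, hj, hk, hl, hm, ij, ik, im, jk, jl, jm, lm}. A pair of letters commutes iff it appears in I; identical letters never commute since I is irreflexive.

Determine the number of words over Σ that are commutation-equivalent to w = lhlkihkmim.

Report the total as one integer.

675

drop 0:l onto floor
drop 1:h onto floor
drop 2:l onto {0:l}
drop 3:k onto {2:l}
drop 4:i onto {2:l}
drop 5:h onto {1:h}
drop 6:k onto {3:k}
drop 7:m onto {6:k}
drop 8:i onto {4:i}
drop 9:m onto {7:m}
ground layer = {0:l, 1:h}
drop-orders for the pieces not yet dropped (sum over which currently-grounded one goes next):
  1 to go: {5} 1  {8} 1  {9} 1
  2 to go: {1,5} 1  {4,8} 1  {5,8} 2  {5,9} 2  {7,9} 1  {8,9} 2
  3 to go: {1,5,8} 3  {1,5,9} 3  {4,5,8} 3  {4,8,9} 3  {5,7,9} 3  {5,8,9} 6  {6,7,9} 1  {7,8,9} 3
  4 to go: {1,4,5,8} 6  {1,5,7,9} 6  {1,5,8,9} 12  {3,6,7,9} 1  {4,5,8,9} 12  {4,7,8,9} 6  {5,6,7,9} 4  {5,7,8,9} 12  {6,7,8,9} 4
  5 to go: {1,4,5,8,9} 30  {1,5,6,7,9} 10  {1,5,7,8,9} 30  {3,5,6,7,9} 5  {3,6,7,8,9} 5  {4,5,7,8,9} 30  {4,6,7,8,9} 10  {5,6,7,8,9} 20
  6 to go: {1,3,5,6,7,9} 15  {1,4,5,7,8,9} 90  {1,5,6,7,8,9} 60  {3,4,6,7,8,9} 15  {3,5,6,7,8,9} 30  {4,5,6,7,8,9} 60
  7 to go: {1,3,5,6,7,8,9} 105  {1,4,5,6,7,8,9} 210  {2,3,4,6,7,8,9} 15  {3,4,5,6,7,8,9} 105
  8 to go: {0,2,3,4,6,7,8,9} 15  {1,3,4,5,6,7,8,9} 420  {2,3,4,5,6,7,8,9} 120
  if 0:l drops first: 540 orders
  if 1:h drops first: 135 orders
heap linearizations: 675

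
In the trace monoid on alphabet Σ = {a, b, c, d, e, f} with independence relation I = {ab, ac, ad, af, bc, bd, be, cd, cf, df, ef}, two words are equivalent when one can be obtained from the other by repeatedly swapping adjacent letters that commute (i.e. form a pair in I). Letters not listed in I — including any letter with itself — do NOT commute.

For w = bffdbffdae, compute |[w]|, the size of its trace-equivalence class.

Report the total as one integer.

0(b) covers ∅
1(f) covers 0:b
2(f) covers 1:f
3(d) covers ∅
4(b) covers 2:f
5(f) covers 4:b
6(f) covers 5:f
7(d) covers 3:d
8(a) covers ∅
9(e) covers 7:d, 8:a
floor of heap: 0:b, 3:d, 8:a
completions by unplaced set U, small U first (add the entries for U minus each lowest piece of U):
  |U|=1: {6}:1  {9}:1
  |U|=2: {5,6}:1  {6,9}:2  {7,9}:1  {8,9}:1
  |U|=3: {3,7,9}:1  {4,5,6}:1  {5,6,9}:3  {6,7,9}:3  {6,8,9}:3  {7,8,9}:2
  |U|=4: {2,4,5,6}:1  {3,6,7,9}:4  {3,7,8,9}:3  {4,5,6,9}:4  {5,6,7,9}:6  {5,6,8,9}:6  {6,7,8,9}:8
  |U|=5: {1,2,4,5,6}:1  {2,4,5,6,9}:5  {3,5,6,7,9}:10  {3,6,7,8,9}:15  {4,5,6,7,9}:10  {4,5,6,8,9}:10  {5,6,7,8,9}:20
  |U|=6: {0,1,2,4,5,6}:1  {1,2,4,5,6,9}:6  {2,4,5,6,7,9}:15  {2,4,5,6,8,9}:15  {3,4,5,6,7,9}:20  {3,5,6,7,8,9}:45  {4,5,6,7,8,9}:40
  |U|=7: {0,1,2,4,5,6,9}:7  {1,2,4,5,6,7,9}:21  {1,2,4,5,6,8,9}:21  {2,3,4,5,6,7,9}:35  {2,4,5,6,7,8,9}:70  {3,4,5,6,7,8,9}:105
  |U|=8: {0,1,2,4,5,6,7,9}:28  {0,1,2,4,5,6,8,9}:28  {1,2,3,4,5,6,7,9}:56  {1,2,4,5,6,7,8,9}:112  {2,3,4,5,6,7,8,9}:210
  start at 0(b): 378
  start at 3(d): 168
  start at 8(a): 84
sum over floor = 630

630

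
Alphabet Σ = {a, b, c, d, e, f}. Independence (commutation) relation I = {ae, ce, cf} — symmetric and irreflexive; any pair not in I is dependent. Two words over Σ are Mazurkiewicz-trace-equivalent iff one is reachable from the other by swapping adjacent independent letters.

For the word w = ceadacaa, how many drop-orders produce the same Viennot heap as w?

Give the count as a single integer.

piece 0:c — minimal
piece 1:e — minimal
piece 2:a rests on {0:c}
piece 3:d rests on {1:e, 2:a}
piece 4:a rests on {3:d}
piece 5:c rests on {4:a}
piece 6:a rests on {5:c}
piece 7:a rests on {6:a}
minimal pieces: {0:c, 1:e}
ways to finish when only these pieces remain (= sum over removing one remaining piece with nothing left below it):
  1 left: {7}→1
  2 left: {6,7}→1
  3 left: {5,6,7}→1
  4 left: {4,5,6,7}→1
  5 left: {3,4,5,6,7}→1
  6 left: {1,3,4,5,6,7}→1  {2,3,4,5,6,7}→1
  placing 0:c first → 2 extensions
  placing 1:e first → 1 extensions
total linear extensions = 3

3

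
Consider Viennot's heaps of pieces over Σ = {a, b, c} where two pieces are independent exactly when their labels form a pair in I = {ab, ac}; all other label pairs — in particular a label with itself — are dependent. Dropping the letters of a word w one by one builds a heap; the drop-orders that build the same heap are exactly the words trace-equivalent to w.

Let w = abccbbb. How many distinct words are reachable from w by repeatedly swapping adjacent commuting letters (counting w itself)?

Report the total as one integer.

0(a) covers ∅
1(b) covers ∅
2(c) covers 1:b
3(c) covers 2:c
4(b) covers 3:c
5(b) covers 4:b
6(b) covers 5:b
floor of heap: 0:a, 1:b
completions by unplaced set U, small U first (add the entries for U minus each lowest piece of U):
  |U|=1: {0}:1  {6}:1
  |U|=2: {0,6}:2  {5,6}:1
  |U|=3: {0,5,6}:3  {4,5,6}:1
  |U|=4: {0,4,5,6}:4  {3,4,5,6}:1
  |U|=5: {0,3,4,5,6}:5  {2,3,4,5,6}:1
  start at 0(a): 1
  start at 1(b): 6
sum over floor = 7

7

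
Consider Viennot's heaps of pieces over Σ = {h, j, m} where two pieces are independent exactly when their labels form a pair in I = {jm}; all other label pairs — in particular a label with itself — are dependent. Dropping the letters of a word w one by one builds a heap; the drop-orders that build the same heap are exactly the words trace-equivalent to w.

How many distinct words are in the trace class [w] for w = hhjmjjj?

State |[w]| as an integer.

5

drop 0:h onto floor
drop 1:h onto {0:h}
drop 2:j onto {1:h}
drop 3:m onto {1:h}
drop 4:j onto {2:j}
drop 5:j onto {4:j}
drop 6:j onto {5:j}
ground layer = {0:h}
drop-orders for the pieces not yet dropped (sum over which currently-grounded one goes next):
  1 to go: {3} 1  {6} 1
  2 to go: {3,6} 2  {5,6} 1
  3 to go: {3,5,6} 3  {4,5,6} 1
  4 to go: {2,4,5,6} 1  {3,4,5,6} 4
  5 to go: {2,3,4,5,6} 5
  if 0:h drops first: 5 orders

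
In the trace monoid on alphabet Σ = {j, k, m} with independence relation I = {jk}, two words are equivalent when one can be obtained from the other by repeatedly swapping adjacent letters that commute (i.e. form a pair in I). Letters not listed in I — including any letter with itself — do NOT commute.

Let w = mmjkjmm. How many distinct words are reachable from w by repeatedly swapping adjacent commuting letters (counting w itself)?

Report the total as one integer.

0(m) covers ∅
1(m) covers 0:m
2(j) covers 1:m
3(k) covers 1:m
4(j) covers 2:j
5(m) covers 3:k, 4:j
6(m) covers 5:m
floor of heap: 0:m
completions by unplaced set U, small U first (add the entries for U minus each lowest piece of U):
  |U|=1: {6}:1
  |U|=2: {5,6}:1
  |U|=3: {3,5,6}:1  {4,5,6}:1
  |U|=4: {2,4,5,6}:1  {3,4,5,6}:2
  |U|=5: {2,3,4,5,6}:3
  start at 0(m): 3

3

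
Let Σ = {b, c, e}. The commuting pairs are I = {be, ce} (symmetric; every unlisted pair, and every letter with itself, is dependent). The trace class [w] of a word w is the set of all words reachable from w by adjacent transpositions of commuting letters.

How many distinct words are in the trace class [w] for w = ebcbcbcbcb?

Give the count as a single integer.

10

piece 0:e — minimal
piece 1:b — minimal
piece 2:c rests on {1:b}
piece 3:b rests on {2:c}
piece 4:c rests on {3:b}
piece 5:b rests on {4:c}
piece 6:c rests on {5:b}
piece 7:b rests on {6:c}
piece 8:c rests on {7:b}
piece 9:b rests on {8:c}
minimal pieces: {0:e, 1:b}
ways to finish when only these pieces remain (= sum over removing one remaining piece with nothing left below it):
  1 left: {0}→1  {9}→1
  2 left: {0,9}→2  {8,9}→1
  3 left: {0,8,9}→3  {7,8,9}→1
  4 left: {0,7,8,9}→4  {6,7,8,9}→1
  5 left: {0,6,7,8,9}→5  {5,6,7,8,9}→1
  6 left: {0,5,6,7,8,9}→6  {4,5,6,7,8,9}→1
  7 left: {0,4,5,6,7,8,9}→7  {3,4,5,6,7,8,9}→1
  8 left: {0,3,4,5,6,7,8,9}→8  {2,3,4,5,6,7,8,9}→1
  placing 0:e first → 1 extensions
  placing 1:b first → 9 extensions
total linear extensions = 10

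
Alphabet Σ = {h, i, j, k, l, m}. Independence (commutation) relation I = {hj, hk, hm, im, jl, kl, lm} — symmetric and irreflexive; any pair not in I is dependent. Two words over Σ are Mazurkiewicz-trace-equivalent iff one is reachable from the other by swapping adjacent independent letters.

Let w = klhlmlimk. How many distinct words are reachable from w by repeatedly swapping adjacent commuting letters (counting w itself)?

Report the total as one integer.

55

0(k) covers ∅
1(l) covers ∅
2(h) covers 1:l
3(l) covers 2:h
4(m) covers 0:k
5(l) covers 3:l
6(i) covers 0:k, 5:l
7(m) covers 4:m
8(k) covers 6:i, 7:m
floor of heap: 0:k, 1:l
completions by unplaced set U, small U first (add the entries for U minus each lowest piece of U):
  |U|=1: {8}:1
  |U|=2: {6,8}:1  {7,8}:1
  |U|=3: {4,7,8}:1  {5,6,8}:1  {6,7,8}:2
  |U|=4: {3,5,6,8}:1  {4,6,7,8}:3  {5,6,7,8}:3
  |U|=5: {0,4,6,7,8}:3  {2,3,5,6,8}:1  {3,5,6,7,8}:4  {4,5,6,7,8}:6
  |U|=6: {0,4,5,6,7,8}:9  {1,2,3,5,6,8}:1  {2,3,5,6,7,8}:5  {3,4,5,6,7,8}:10
  |U|=7: {0,3,4,5,6,7,8}:19  {1,2,3,5,6,7,8}:6  {2,3,4,5,6,7,8}:15
  start at 0(k): 21
  start at 1(l): 34
sum over floor = 55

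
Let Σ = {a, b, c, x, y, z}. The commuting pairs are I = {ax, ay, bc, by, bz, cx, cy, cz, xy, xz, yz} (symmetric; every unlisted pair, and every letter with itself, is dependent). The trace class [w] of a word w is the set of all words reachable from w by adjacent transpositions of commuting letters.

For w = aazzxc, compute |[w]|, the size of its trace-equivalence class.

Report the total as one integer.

piece 0:a — minimal
piece 1:a rests on {0:a}
piece 2:z rests on {1:a}
piece 3:z rests on {2:z}
piece 4:x — minimal
piece 5:c rests on {1:a}
minimal pieces: {0:a, 4:x}
ways to finish when only these pieces remain (= sum over removing one remaining piece with nothing left below it):
  1 left: {3}→1  {4}→1  {5}→1
  2 left: {2,3}→1  {3,4}→2  {3,5}→2  {4,5}→2
  3 left: {2,3,4}→3  {2,3,5}→3  {3,4,5}→6
  4 left: {1,2,3,5}→3  {2,3,4,5}→12
  placing 0:a first → 15 extensions
  placing 4:x first → 3 extensions
total linear extensions = 18

18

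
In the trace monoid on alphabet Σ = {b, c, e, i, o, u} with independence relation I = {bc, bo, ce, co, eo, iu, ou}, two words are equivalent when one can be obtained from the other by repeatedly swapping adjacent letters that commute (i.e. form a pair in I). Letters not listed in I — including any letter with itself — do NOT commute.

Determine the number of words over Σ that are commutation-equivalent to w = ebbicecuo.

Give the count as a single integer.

15

drop 0:e onto floor
drop 1:b onto {0:e}
drop 2:b onto {1:b}
drop 3:i onto {2:b}
drop 4:c onto {3:i}
drop 5:e onto {3:i}
drop 6:c onto {4:c}
drop 7:u onto {5:e, 6:c}
drop 8:o onto {3:i}
ground layer = {0:e}
drop-orders for the pieces not yet dropped (sum over which currently-grounded one goes next):
  1 to go: {7} 1  {8} 1
  2 to go: {5,7} 1  {6,7} 1  {7,8} 2
  3 to go: {4,6,7} 1  {5,6,7} 2  {5,7,8} 3  {6,7,8} 3
  4 to go: {4,5,6,7} 3  {4,6,7,8} 4  {5,6,7,8} 8
  5 to go: {4,5,6,7,8} 15
  6 to go: {3,4,5,6,7,8} 15
  7 to go: {2,3,4,5,6,7,8} 15
  if 0:e drops first: 15 orders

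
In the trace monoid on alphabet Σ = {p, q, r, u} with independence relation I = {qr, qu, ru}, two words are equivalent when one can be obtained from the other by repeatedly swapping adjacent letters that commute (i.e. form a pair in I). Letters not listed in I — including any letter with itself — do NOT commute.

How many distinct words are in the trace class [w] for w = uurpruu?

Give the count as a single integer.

piece 0:u — minimal
piece 1:u rests on {0:u}
piece 2:r — minimal
piece 3:p rests on {1:u, 2:r}
piece 4:r rests on {3:p}
piece 5:u rests on {3:p}
piece 6:u rests on {5:u}
minimal pieces: {0:u, 2:r}
ways to finish when only these pieces remain (= sum over removing one remaining piece with nothing left below it):
  1 left: {4}→1  {6}→1
  2 left: {4,6}→2  {5,6}→1
  3 left: {4,5,6}→3
  4 left: {3,4,5,6}→3
  5 left: {1,3,4,5,6}→3  {2,3,4,5,6}→3
  placing 0:u first → 6 extensions
  placing 2:r first → 3 extensions
total linear extensions = 9

9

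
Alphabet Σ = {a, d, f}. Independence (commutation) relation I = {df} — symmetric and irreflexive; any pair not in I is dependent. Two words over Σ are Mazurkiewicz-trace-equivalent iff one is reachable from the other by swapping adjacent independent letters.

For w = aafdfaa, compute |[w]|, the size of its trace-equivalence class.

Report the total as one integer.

drop 0:a onto floor
drop 1:a onto {0:a}
drop 2:f onto {1:a}
drop 3:d onto {1:a}
drop 4:f onto {2:f}
drop 5:a onto {3:d, 4:f}
drop 6:a onto {5:a}
ground layer = {0:a}
drop-orders for the pieces not yet dropped (sum over which currently-grounded one goes next):
  1 to go: {6} 1
  2 to go: {5,6} 1
  3 to go: {3,5,6} 1  {4,5,6} 1
  4 to go: {2,4,5,6} 1  {3,4,5,6} 2
  5 to go: {2,3,4,5,6} 3
  if 0:a drops first: 3 orders

3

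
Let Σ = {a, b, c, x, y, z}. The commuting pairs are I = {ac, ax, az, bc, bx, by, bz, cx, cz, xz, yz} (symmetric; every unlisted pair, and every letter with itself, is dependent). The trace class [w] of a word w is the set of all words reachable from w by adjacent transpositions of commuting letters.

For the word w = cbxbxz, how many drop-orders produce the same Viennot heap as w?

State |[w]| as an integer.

180

0(c) covers ∅
1(b) covers ∅
2(x) covers ∅
3(b) covers 1:b
4(x) covers 2:x
5(z) covers ∅
floor of heap: 0:c, 1:b, 2:x, 5:z
completions by unplaced set U, small U first (add the entries for U minus each lowest piece of U):
  |U|=1: {0}:1  {3}:1  {4}:1  {5}:1
  |U|=2: {0,3}:2  {0,4}:2  {0,5}:2  {1,3}:1  {2,4}:1  {3,4}:2  {3,5}:2  {4,5}:2
  |U|=3: {0,1,3}:3  {0,2,4}:3  {0,3,4}:6  {0,3,5}:6  {0,4,5}:6  {1,3,4}:3  {1,3,5}:3  {2,3,4}:3  {2,4,5}:3  {3,4,5}:6
  |U|=4: {0,1,3,4}:12  {0,1,3,5}:12  {0,2,3,4}:12  {0,2,4,5}:12  {0,3,4,5}:24  {1,2,3,4}:6  {1,3,4,5}:12  {2,3,4,5}:12
  start at 0(c): 30
  start at 1(b): 60
  start at 2(x): 60
  start at 5(z): 30
sum over floor = 180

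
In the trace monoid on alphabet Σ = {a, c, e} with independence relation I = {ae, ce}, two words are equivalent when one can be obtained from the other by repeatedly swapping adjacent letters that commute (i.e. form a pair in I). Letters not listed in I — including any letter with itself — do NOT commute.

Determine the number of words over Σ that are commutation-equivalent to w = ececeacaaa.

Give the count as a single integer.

0(e) covers ∅
1(c) covers ∅
2(e) covers 0:e
3(c) covers 1:c
4(e) covers 2:e
5(a) covers 3:c
6(c) covers 5:a
7(a) covers 6:c
8(a) covers 7:a
9(a) covers 8:a
floor of heap: 0:e, 1:c
completions by unplaced set U, small U first (add the entries for U minus each lowest piece of U):
  |U|=1: {4}:1  {9}:1
  |U|=2: {2,4}:1  {4,9}:2  {8,9}:1
  |U|=3: {0,2,4}:1  {2,4,9}:3  {4,8,9}:3  {7,8,9}:1
  |U|=4: {0,2,4,9}:4  {2,4,8,9}:6  {4,7,8,9}:4  {6,7,8,9}:1
  |U|=5: {0,2,4,8,9}:10  {2,4,7,8,9}:10  {4,6,7,8,9}:5  {5,6,7,8,9}:1
  |U|=6: {0,2,4,7,8,9}:20  {2,4,6,7,8,9}:15  {3,5,6,7,8,9}:1  {4,5,6,7,8,9}:6
  |U|=7: {0,2,4,6,7,8,9}:35  {1,3,5,6,7,8,9}:1  {2,4,5,6,7,8,9}:21  {3,4,5,6,7,8,9}:7
  |U|=8: {0,2,4,5,6,7,8,9}:56  {1,3,4,5,6,7,8,9}:8  {2,3,4,5,6,7,8,9}:28
  start at 0(e): 36
  start at 1(c): 84
sum over floor = 120

120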